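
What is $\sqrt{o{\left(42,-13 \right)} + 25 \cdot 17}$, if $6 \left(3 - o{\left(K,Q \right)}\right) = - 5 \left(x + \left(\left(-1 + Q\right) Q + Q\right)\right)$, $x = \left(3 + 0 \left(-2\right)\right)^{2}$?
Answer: $\frac{\sqrt{5187}}{3} \approx 24.007$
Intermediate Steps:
$x = 9$ ($x = \left(3 + 0\right)^{2} = 3^{2} = 9$)
$o{\left(K,Q \right)} = \frac{21}{2} + \frac{5 Q}{6} + \frac{5 Q \left(-1 + Q\right)}{6}$ ($o{\left(K,Q \right)} = 3 - \frac{\left(-5\right) \left(9 + \left(\left(-1 + Q\right) Q + Q\right)\right)}{6} = 3 - \frac{\left(-5\right) \left(9 + \left(Q \left(-1 + Q\right) + Q\right)\right)}{6} = 3 - \frac{\left(-5\right) \left(9 + \left(Q + Q \left(-1 + Q\right)\right)\right)}{6} = 3 - \frac{\left(-5\right) \left(9 + Q + Q \left(-1 + Q\right)\right)}{6} = 3 - \frac{-45 - 5 Q - 5 Q \left(-1 + Q\right)}{6} = 3 + \left(\frac{15}{2} + \frac{5 Q}{6} + \frac{5 Q \left(-1 + Q\right)}{6}\right) = \frac{21}{2} + \frac{5 Q}{6} + \frac{5 Q \left(-1 + Q\right)}{6}$)
$\sqrt{o{\left(42,-13 \right)} + 25 \cdot 17} = \sqrt{\left(\frac{21}{2} + \frac{5 \left(-13\right)^{2}}{6}\right) + 25 \cdot 17} = \sqrt{\left(\frac{21}{2} + \frac{5}{6} \cdot 169\right) + 425} = \sqrt{\left(\frac{21}{2} + \frac{845}{6}\right) + 425} = \sqrt{\frac{454}{3} + 425} = \sqrt{\frac{1729}{3}} = \frac{\sqrt{5187}}{3}$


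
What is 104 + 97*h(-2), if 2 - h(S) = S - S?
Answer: 298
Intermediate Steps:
h(S) = 2 (h(S) = 2 - (S - S) = 2 - 1*0 = 2 + 0 = 2)
104 + 97*h(-2) = 104 + 97*2 = 104 + 194 = 298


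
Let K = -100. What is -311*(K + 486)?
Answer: -120046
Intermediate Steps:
-311*(K + 486) = -311*(-100 + 486) = -311*386 = -120046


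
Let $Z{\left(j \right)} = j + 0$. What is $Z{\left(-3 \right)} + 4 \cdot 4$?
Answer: $13$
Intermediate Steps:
$Z{\left(j \right)} = j$
$Z{\left(-3 \right)} + 4 \cdot 4 = -3 + 4 \cdot 4 = -3 + 16 = 13$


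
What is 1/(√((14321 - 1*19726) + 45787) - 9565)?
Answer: -9565/91448843 - √40382/91448843 ≈ -0.00010679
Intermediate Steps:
1/(√((14321 - 1*19726) + 45787) - 9565) = 1/(√((14321 - 19726) + 45787) - 9565) = 1/(√(-5405 + 45787) - 9565) = 1/(√40382 - 9565) = 1/(-9565 + √40382)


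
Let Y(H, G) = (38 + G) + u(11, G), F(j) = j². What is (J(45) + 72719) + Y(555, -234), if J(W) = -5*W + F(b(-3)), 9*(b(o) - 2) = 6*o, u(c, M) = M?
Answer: 72064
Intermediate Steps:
b(o) = 2 + 2*o/3 (b(o) = 2 + (6*o)/9 = 2 + 2*o/3)
J(W) = -5*W (J(W) = -5*W + (2 + (⅔)*(-3))² = -5*W + (2 - 2)² = -5*W + 0² = -5*W + 0 = -5*W)
Y(H, G) = 38 + 2*G (Y(H, G) = (38 + G) + G = 38 + 2*G)
(J(45) + 72719) + Y(555, -234) = (-5*45 + 72719) + (38 + 2*(-234)) = (-225 + 72719) + (38 - 468) = 72494 - 430 = 72064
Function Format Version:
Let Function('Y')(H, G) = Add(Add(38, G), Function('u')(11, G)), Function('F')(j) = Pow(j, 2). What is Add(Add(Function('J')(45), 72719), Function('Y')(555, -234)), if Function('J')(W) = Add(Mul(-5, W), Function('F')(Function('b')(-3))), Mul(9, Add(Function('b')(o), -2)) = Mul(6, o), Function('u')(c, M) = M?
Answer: 72064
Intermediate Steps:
Function('b')(o) = Add(2, Mul(Rational(2, 3), o)) (Function('b')(o) = Add(2, Mul(Rational(1, 9), Mul(6, o))) = Add(2, Mul(Rational(2, 3), o)))
Function('J')(W) = Mul(-5, W) (Function('J')(W) = Add(Mul(-5, W), Pow(Add(2, Mul(Rational(2, 3), -3)), 2)) = Add(Mul(-5, W), Pow(Add(2, -2), 2)) = Add(Mul(-5, W), Pow(0, 2)) = Add(Mul(-5, W), 0) = Mul(-5, W))
Function('Y')(H, G) = Add(38, Mul(2, G)) (Function('Y')(H, G) = Add(Add(38, G), G) = Add(38, Mul(2, G)))
Add(Add(Function('J')(45), 72719), Function('Y')(555, -234)) = Add(Add(Mul(-5, 45), 72719), Add(38, Mul(2, -234))) = Add(Add(-225, 72719), Add(38, -468)) = Add(72494, -430) = 72064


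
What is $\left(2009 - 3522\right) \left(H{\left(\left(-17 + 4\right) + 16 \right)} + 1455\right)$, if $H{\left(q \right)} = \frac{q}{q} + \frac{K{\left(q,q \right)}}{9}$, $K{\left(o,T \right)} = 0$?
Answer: $-2202928$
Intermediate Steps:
$H{\left(q \right)} = 1$ ($H{\left(q \right)} = \frac{q}{q} + \frac{0}{9} = 1 + 0 \cdot \frac{1}{9} = 1 + 0 = 1$)
$\left(2009 - 3522\right) \left(H{\left(\left(-17 + 4\right) + 16 \right)} + 1455\right) = \left(2009 - 3522\right) \left(1 + 1455\right) = \left(-1513\right) 1456 = -2202928$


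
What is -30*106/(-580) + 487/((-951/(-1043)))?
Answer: 14881498/27579 ≈ 539.60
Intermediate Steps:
-30*106/(-580) + 487/((-951/(-1043))) = -3180*(-1/580) + 487/((-951*(-1/1043))) = 159/29 + 487/(951/1043) = 159/29 + 487*(1043/951) = 159/29 + 507941/951 = 14881498/27579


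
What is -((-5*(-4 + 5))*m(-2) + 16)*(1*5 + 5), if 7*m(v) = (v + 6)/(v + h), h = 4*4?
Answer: -7740/49 ≈ -157.96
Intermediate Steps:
h = 16
m(v) = (6 + v)/(7*(16 + v)) (m(v) = ((v + 6)/(v + 16))/7 = ((6 + v)/(16 + v))/7 = (6 + v)/(7*(16 + v)))
-((-5*(-4 + 5))*m(-2) + 16)*(1*5 + 5) = -((-5*(-4 + 5))*((6 - 2)/(7*(16 - 2))) + 16)*(1*5 + 5) = -((-5*1)*((1/7)*4/14) + 16)*(5 + 5) = -(-5*4/(7*14) + 16)*10 = -(-5*2/49 + 16)*10 = -(-10/49 + 16)*10 = -774*10/49 = -1*7740/49 = -7740/49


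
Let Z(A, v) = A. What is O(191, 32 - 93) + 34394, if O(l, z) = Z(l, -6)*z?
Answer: 22743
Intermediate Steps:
O(l, z) = l*z
O(191, 32 - 93) + 34394 = 191*(32 - 93) + 34394 = 191*(-61) + 34394 = -11651 + 34394 = 22743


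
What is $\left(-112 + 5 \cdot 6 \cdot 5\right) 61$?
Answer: $2318$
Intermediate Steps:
$\left(-112 + 5 \cdot 6 \cdot 5\right) 61 = \left(-112 + 30 \cdot 5\right) 61 = \left(-112 + 150\right) 61 = 38 \cdot 61 = 2318$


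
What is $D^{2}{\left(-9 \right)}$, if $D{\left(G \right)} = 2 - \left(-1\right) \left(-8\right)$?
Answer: $36$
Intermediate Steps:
$D{\left(G \right)} = -6$ ($D{\left(G \right)} = 2 - 8 = -6$)
$D^{2}{\left(-9 \right)} = \left(-6\right)^{2} = 36$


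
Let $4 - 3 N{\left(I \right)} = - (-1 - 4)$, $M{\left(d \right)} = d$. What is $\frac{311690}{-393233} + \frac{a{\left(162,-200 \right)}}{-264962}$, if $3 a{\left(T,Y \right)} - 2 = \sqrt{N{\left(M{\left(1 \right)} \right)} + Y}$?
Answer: $- \frac{123879401903}{156287703219} - \frac{i \sqrt{1803}}{2384658} \approx -0.79264 - 1.7806 \cdot 10^{-5} i$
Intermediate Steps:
$N{\left(I \right)} = - \frac{1}{3}$ ($N{\left(I \right)} = \frac{4}{3} - \frac{\left(-1\right) \left(-1 - 4\right)}{3} = \frac{4}{3} - \frac{\left(-1\right) \left(-5\right)}{3} = \frac{4}{3} - \frac{5}{3} = - \frac{1}{3}$)
$a{\left(T,Y \right)} = \frac{2}{3} + \frac{\sqrt{- \frac{1}{3} + Y}}{3}$
$\frac{311690}{-393233} + \frac{a{\left(162,-200 \right)}}{-264962} = \frac{311690}{-393233} + \frac{\frac{2}{3} + \frac{\sqrt{-3 + 9 \left(-200\right)}}{9}}{-264962} = 311690 \left(- \frac{1}{393233}\right) + \left(\frac{2}{3} + \frac{\sqrt{-3 - 1800}}{9}\right) \left(- \frac{1}{264962}\right) = - \frac{311690}{393233} + \left(\frac{2}{3} + \frac{\sqrt{-1803}}{9}\right) \left(- \frac{1}{264962}\right) = - \frac{311690}{393233} + \left(\frac{2}{3} + \frac{i \sqrt{1803}}{9}\right) \left(- \frac{1}{264962}\right) = - \frac{311690}{393233} - \left(\frac{1}{397443} + \frac{i \sqrt{1803}}{2384658}\right) = - \frac{123879401903}{156287703219} - \frac{i \sqrt{1803}}{2384658}$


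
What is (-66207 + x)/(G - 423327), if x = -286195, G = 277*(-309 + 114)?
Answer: 176201/238671 ≈ 0.73826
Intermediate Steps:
G = -54015 (G = 277*(-195) = -54015)
(-66207 + x)/(G - 423327) = (-66207 - 286195)/(-54015 - 423327) = -352402/(-477342) = -352402*(-1/477342) = 176201/238671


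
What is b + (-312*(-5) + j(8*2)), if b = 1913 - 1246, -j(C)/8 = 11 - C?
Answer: 2267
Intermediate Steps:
j(C) = -88 + 8*C (j(C) = -8*(11 - C) = -88 + 8*C)
b = 667
b + (-312*(-5) + j(8*2)) = 667 + (-312*(-5) + (-88 + 8*(8*2))) = 667 + (1560 + (-88 + 8*16)) = 667 + (1560 + (-88 + 128)) = 667 + (1560 + 40) = 667 + 1600 = 2267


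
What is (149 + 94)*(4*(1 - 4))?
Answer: -2916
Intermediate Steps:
(149 + 94)*(4*(1 - 4)) = 243*(4*(-3)) = 243*(-12) = -2916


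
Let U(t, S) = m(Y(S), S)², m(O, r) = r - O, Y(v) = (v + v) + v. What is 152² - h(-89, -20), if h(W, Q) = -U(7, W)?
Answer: 54788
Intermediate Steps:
Y(v) = 3*v (Y(v) = 2*v + v = 3*v)
U(t, S) = 4*S² (U(t, S) = (S - 3*S)² = (-2*S)² = 4*S²)
h(W, Q) = -4*W²
152² - h(-89, -20) = 152² - (-4)*(-89)² = 23104 - (-4)*7921 = 23104 - 1*(-31684) = 23104 + 31684 = 54788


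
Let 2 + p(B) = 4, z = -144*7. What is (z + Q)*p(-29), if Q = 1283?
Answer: 550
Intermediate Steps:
z = -1008
p(B) = 2 (p(B) = -2 + 4 = 2)
(z + Q)*p(-29) = (-1008 + 1283)*2 = 275*2 = 550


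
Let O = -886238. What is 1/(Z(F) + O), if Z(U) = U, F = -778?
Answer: -1/887016 ≈ -1.1274e-6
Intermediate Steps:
1/(Z(F) + O) = 1/(-778 - 886238) = 1/(-887016) = -1/887016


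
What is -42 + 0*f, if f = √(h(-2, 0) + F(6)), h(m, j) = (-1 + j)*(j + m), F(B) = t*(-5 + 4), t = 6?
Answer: -42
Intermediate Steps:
F(B) = -6 (F(B) = 6*(-5 + 4) = 6*(-1) = -6)
f = 2*I (f = √((0² - 1*0 - 1*(-2) + 0*(-2)) - 6) = √((0 + 0 + 2 + 0) - 6) = √(2 - 6) = √(-4) = 2*I ≈ 2.0*I)
-42 + 0*f = -42 + 0*(2*I) = -42 + 0 = -42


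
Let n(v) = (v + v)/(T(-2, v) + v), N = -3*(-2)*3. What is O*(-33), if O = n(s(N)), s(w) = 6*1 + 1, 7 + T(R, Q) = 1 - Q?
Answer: 77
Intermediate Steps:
T(R, Q) = -6 - Q (T(R, Q) = -7 + (1 - Q) = -6 - Q)
N = 18 (N = 6*3 = 18)
s(w) = 7 (s(w) = 6 + 1 = 7)
n(v) = -v/3 (n(v) = (v + v)/((-6 - v) + v) = (2*v)/(-6) = (2*v)*(-⅙) = -v/3)
O = -7/3 (O = -⅓*7 = -7/3 ≈ -2.3333)
O*(-33) = -7/3*(-33) = 77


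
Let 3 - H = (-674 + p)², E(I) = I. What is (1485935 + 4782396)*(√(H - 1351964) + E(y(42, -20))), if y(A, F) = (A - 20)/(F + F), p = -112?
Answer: -68951641/20 + 6268331*I*√1969757 ≈ -3.4476e+6 + 8.7975e+9*I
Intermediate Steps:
y(A, F) = (-20 + A)/(2*F) (y(A, F) = (-20 + A)/((2*F)) = (-20 + A)*(1/(2*F)) = (-20 + A)/(2*F))
H = -617793 (H = 3 - (-674 - 112)² = 3 - 1*(-786)² = 3 - 1*617796 = 3 - 617796 = -617793)
(1485935 + 4782396)*(√(H - 1351964) + E(y(42, -20))) = (1485935 + 4782396)*(√(-617793 - 1351964) + (½)*(-20 + 42)/(-20)) = 6268331*(√(-1969757) + (½)*(-1/20)*22) = 6268331*(I*√1969757 - 11/20) = 6268331*(-11/20 + I*√1969757) = -68951641/20 + 6268331*I*√1969757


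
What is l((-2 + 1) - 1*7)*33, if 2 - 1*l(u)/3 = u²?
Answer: -6138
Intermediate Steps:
l(u) = 6 - 3*u²
l((-2 + 1) - 1*7)*33 = (6 - 3*((-2 + 1) - 1*7)²)*33 = (6 - 3*(-1 - 7)²)*33 = (6 - 3*(-8)²)*33 = (6 - 3*64)*33 = (6 - 192)*33 = -186*33 = -6138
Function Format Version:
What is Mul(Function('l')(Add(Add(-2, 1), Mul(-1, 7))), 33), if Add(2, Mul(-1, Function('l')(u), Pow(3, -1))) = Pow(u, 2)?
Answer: -6138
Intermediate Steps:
Function('l')(u) = Add(6, Mul(-3, Pow(u, 2)))
Mul(Function('l')(Add(Add(-2, 1), Mul(-1, 7))), 33) = Mul(Add(6, Mul(-3, Pow(Add(Add(-2, 1), Mul(-1, 7)), 2))), 33) = Mul(Add(6, Mul(-3, Pow(Add(-1, -7), 2))), 33) = Mul(Add(6, Mul(-3, Pow(-8, 2))), 33) = Mul(Add(6, Mul(-3, 64)), 33) = Mul(Add(6, -192), 33) = Mul(-186, 33) = -6138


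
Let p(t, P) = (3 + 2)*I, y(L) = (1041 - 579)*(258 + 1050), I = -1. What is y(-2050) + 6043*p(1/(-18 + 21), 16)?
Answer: 574081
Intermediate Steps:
y(L) = 604296 (y(L) = 462*1308 = 604296)
p(t, P) = -5 (p(t, P) = (3 + 2)*(-1) = 5*(-1) = -5)
y(-2050) + 6043*p(1/(-18 + 21), 16) = 604296 + 6043*(-5) = 604296 - 30215 = 574081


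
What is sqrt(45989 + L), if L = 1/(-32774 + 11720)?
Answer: sqrt(168475918470)/1914 ≈ 214.45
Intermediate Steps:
L = -1/21054 (L = 1/(-21054) = -1/21054 ≈ -4.7497e-5)
sqrt(45989 + L) = sqrt(45989 - 1/21054) = sqrt(968252405/21054) = sqrt(168475918470)/1914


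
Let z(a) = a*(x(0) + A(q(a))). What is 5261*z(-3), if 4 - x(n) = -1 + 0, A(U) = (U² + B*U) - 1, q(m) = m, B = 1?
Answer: -157830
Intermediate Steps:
A(U) = -1 + U + U² (A(U) = (U² + 1*U) - 1 = (U² + U) - 1 = (U + U²) - 1 = -1 + U + U²)
x(n) = 5 (x(n) = 4 - (-1 + 0) = 4 - 1*(-1) = 4 + 1 = 5)
z(a) = a*(4 + a + a²) (z(a) = a*(5 + (-1 + a + a²)) = a*(4 + a + a²))
5261*z(-3) = 5261*(-3*(4 - 3 + (-3)²)) = 5261*(-3*(4 - 3 + 9)) = 5261*(-3*10) = 5261*(-30) = -157830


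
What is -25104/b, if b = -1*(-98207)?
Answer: -25104/98207 ≈ -0.25562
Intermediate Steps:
b = 98207
-25104/b = -25104/98207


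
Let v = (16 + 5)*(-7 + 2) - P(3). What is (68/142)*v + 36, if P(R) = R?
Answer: -1116/71 ≈ -15.718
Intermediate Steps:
v = -108 (v = (16 + 5)*(-7 + 2) - 1*3 = 21*(-5) - 3 = -105 - 3 = -108)
(68/142)*v + 36 = (68/142)*(-108) + 36 = (68*(1/142))*(-108) + 36 = (34/71)*(-108) + 36 = -3672/71 + 36 = -1116/71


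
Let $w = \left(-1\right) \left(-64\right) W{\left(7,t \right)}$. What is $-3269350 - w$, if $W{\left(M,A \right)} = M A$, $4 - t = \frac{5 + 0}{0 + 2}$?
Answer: $-3270022$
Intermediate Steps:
$t = \frac{3}{2}$ ($t = 4 - \frac{5 + 0}{0 + 2} = 4 - \frac{5}{2} = \frac{3}{2} \approx 1.5$)
$W{\left(M,A \right)} = A M$
$w = 672$ ($w = \left(-1\right) \left(-64\right) \frac{3}{2} \cdot 7 = 64 \cdot \frac{21}{2} = 672$)
$-3269350 - w = -3269350 - 672 = -3270022$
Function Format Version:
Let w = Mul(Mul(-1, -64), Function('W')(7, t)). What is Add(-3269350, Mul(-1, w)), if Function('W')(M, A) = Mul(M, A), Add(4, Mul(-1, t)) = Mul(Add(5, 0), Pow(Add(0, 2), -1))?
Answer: -3270022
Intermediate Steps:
t = Rational(3, 2) (t = Add(4, Mul(-1, Mul(Add(5, 0), Pow(Add(0, 2), -1)))) = Add(4, Mul(-1, Mul(5, Pow(2, -1)))) = Add(4, Mul(-1, Mul(5, Rational(1, 2)))) = Add(4, Mul(-1, Rational(5, 2))) = Add(4, Rational(-5, 2)) = Rational(3, 2) ≈ 1.5000)
Function('W')(M, A) = Mul(A, M)
w = 672 (w = Mul(Mul(-1, -64), Mul(Rational(3, 2), 7)) = Mul(64, Rational(21, 2)) = 672)
Add(-3269350, Mul(-1, w)) = Add(-3269350, Mul(-1, 672)) = Add(-3269350, -672) = -3270022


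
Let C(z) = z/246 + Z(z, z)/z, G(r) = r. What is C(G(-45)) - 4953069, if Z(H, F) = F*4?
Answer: -406151345/82 ≈ -4.9531e+6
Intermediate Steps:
Z(H, F) = 4*F
C(z) = 4 + z/246 (C(z) = z/246 + (4*z)/z = z*(1/246) + 4 = z/246 + 4 = 4 + z/246)
C(G(-45)) - 4953069 = (4 + (1/246)*(-45)) - 4953069 = (4 - 15/82) - 4953069 = 313/82 - 4953069 = -406151345/82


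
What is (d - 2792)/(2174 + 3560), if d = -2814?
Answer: -2803/2867 ≈ -0.97768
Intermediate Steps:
(d - 2792)/(2174 + 3560) = (-2814 - 2792)/(2174 + 3560) = -5606/5734 = -5606*1/5734 = -2803/2867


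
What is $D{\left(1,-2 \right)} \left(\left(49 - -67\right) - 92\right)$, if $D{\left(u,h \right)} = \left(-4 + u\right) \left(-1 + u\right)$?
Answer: $0$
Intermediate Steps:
$D{\left(u,h \right)} = \left(-1 + u\right) \left(-4 + u\right)$
$D{\left(1,-2 \right)} \left(\left(49 - -67\right) - 92\right) = \left(4 + 1^{2} - 5\right) \left(\left(49 - -67\right) - 92\right) = \left(4 + 1 - 5\right) \left(\left(49 + 67\right) - 92\right) = 0 \left(116 - 92\right) = 0 \cdot 24 = 0$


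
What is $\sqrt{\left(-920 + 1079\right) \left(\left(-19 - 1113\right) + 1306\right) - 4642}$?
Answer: $4 \sqrt{1439} \approx 151.74$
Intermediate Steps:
$\sqrt{\left(-920 + 1079\right) \left(\left(-19 - 1113\right) + 1306\right) - 4642} = \sqrt{159 \left(\left(-19 - 1113\right) + 1306\right) - 4642} = \sqrt{159 \left(-1132 + 1306\right) - 4642} = \sqrt{159 \cdot 174 - 4642} = \sqrt{27666 - 4642} = \sqrt{23024} = 4 \sqrt{1439}$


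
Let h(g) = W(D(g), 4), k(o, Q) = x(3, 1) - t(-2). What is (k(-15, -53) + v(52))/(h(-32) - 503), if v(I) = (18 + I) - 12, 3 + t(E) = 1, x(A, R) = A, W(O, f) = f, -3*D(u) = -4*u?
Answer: -63/499 ≈ -0.12625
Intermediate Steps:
D(u) = 4*u/3 (D(u) = -(-4)*u/3 = 4*u/3)
t(E) = -2 (t(E) = -3 + 1 = -2)
k(o, Q) = 5 (k(o, Q) = 3 - 1*(-2) = 3 + 2 = 5)
h(g) = 4
v(I) = 6 + I
(k(-15, -53) + v(52))/(h(-32) - 503) = (5 + (6 + 52))/(4 - 503) = (5 + 58)/(-499) = 63*(-1/499) = -63/499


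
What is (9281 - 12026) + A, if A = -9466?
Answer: -12211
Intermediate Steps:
(9281 - 12026) + A = (9281 - 12026) - 9466 = -2745 - 9466 = -12211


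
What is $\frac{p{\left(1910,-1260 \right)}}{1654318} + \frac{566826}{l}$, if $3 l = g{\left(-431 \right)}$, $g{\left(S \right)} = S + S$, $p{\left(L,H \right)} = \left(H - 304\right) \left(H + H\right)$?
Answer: $- \frac{702433495161}{356505529} \approx -1970.3$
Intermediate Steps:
$p{\left(L,H \right)} = 2 H \left(-304 + H\right)$ ($p{\left(L,H \right)} = \left(-304 + H\right) 2 H = 2 H \left(-304 + H\right)$)
$g{\left(S \right)} = 2 S$
$l = - \frac{862}{3}$ ($l = \frac{2 \left(-431\right)}{3} = \frac{1}{3} \left(-862\right) = - \frac{862}{3} \approx -287.33$)
$\frac{p{\left(1910,-1260 \right)}}{1654318} + \frac{566826}{l} = \frac{2 \left(-1260\right) \left(-304 - 1260\right)}{1654318} + \frac{566826}{- \frac{862}{3}} = 2 \left(-1260\right) \left(-1564\right) \frac{1}{1654318} + 566826 \left(- \frac{3}{862}\right) = 3941280 \cdot \frac{1}{1654318} - \frac{850239}{431} = \frac{1970640}{827159} - \frac{850239}{431} = - \frac{702433495161}{356505529}$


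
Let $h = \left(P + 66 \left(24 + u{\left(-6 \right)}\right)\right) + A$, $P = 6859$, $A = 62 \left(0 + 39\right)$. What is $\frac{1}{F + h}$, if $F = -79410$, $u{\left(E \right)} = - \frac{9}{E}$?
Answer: $- \frac{1}{68450} \approx -1.4609 \cdot 10^{-5}$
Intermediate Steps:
$A = 2418$ ($A = 62 \cdot 39 = 2418$)
$h = 10960$ ($h = \left(6859 + 66 \left(24 - \frac{9}{-6}\right)\right) + 2418 = \left(6859 + 66 \left(24 - - \frac{3}{2}\right)\right) + 2418 = \left(6859 + 66 \left(24 + \frac{3}{2}\right)\right) + 2418 = \left(6859 + 66 \cdot \frac{51}{2}\right) + 2418 = \left(6859 + 1683\right) + 2418 = 8542 + 2418 = 10960$)
$\frac{1}{F + h} = \frac{1}{-79410 + 10960} = \frac{1}{-68450} = - \frac{1}{68450}$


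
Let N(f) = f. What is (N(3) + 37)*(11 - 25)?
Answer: -560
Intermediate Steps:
(N(3) + 37)*(11 - 25) = (3 + 37)*(11 - 25) = 40*(-14) = -560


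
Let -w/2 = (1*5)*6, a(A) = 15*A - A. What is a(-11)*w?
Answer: 9240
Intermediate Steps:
a(A) = 14*A
w = -60 (w = -2*1*5*6 = -10*6 = -2*30 = -60)
a(-11)*w = (14*(-11))*(-60) = -154*(-60) = 9240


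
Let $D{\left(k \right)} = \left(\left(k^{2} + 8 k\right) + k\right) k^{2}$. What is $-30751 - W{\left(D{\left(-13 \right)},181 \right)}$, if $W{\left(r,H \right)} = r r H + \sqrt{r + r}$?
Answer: $-13978469615 - 26 \sqrt{26} \approx -1.3978 \cdot 10^{10}$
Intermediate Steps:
$D{\left(k \right)} = k^{2} \left(k^{2} + 9 k\right)$ ($D{\left(k \right)} = \left(k^{2} + 9 k\right) k^{2} = k^{2} \left(k^{2} + 9 k\right)$)
$W{\left(r,H \right)} = H r^{2} + \sqrt{2} \sqrt{r}$ ($W{\left(r,H \right)} = r^{2} H + \sqrt{2 r} = H r^{2} + \sqrt{2} \sqrt{r}$)
$-30751 - W{\left(D{\left(-13 \right)},181 \right)} = -30751 - \left(181 \left(\left(-13\right)^{3} \left(9 - 13\right)\right)^{2} + \sqrt{2} \sqrt{\left(-13\right)^{3} \left(9 - 13\right)}\right) = -30751 - \left(181 \left(\left(-2197\right) \left(-4\right)\right)^{2} + \sqrt{2} \sqrt{\left(-2197\right) \left(-4\right)}\right) = -30751 - \left(181 \cdot 8788^{2} + \sqrt{2} \sqrt{8788}\right) = -30751 - \left(181 \cdot 77228944 + \sqrt{2} \cdot 26 \sqrt{13}\right) = -30751 - \left(13978438864 + 26 \sqrt{26}\right) = -13978469615 - 26 \sqrt{26}$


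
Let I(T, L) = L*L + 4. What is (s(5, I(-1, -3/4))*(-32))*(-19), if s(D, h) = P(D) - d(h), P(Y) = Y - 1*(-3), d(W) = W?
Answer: 2090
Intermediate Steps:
P(Y) = 3 + Y (P(Y) = Y + 3 = 3 + Y)
I(T, L) = 4 + L**2 (I(T, L) = L**2 + 4 = 4 + L**2)
s(D, h) = 3 + D - h (s(D, h) = (3 + D) - h = 3 + D - h)
(s(5, I(-1, -3/4))*(-32))*(-19) = ((3 + 5 - (4 + (-3/4)**2))*(-32))*(-19) = ((3 + 5 - (4 + 9/16))*(-32))*(-19) = ((3 + 5 - 1*73/16)*(-32))*(-19) = ((3 + 5 - 73/16)*(-32))*(-19) = ((55/16)*(-32))*(-19) = -110*(-19) = 2090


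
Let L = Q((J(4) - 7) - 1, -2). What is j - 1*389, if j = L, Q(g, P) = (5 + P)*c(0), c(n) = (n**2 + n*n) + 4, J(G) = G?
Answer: -377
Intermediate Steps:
c(n) = 4 + 2*n**2 (c(n) = (n**2 + n**2) + 4 = 2*n**2 + 4 = 4 + 2*n**2)
Q(g, P) = 20 + 4*P (Q(g, P) = (5 + P)*(4 + 2*0**2) = (5 + P)*(4 + 2*0) = (5 + P)*(4 + 0) = (5 + P)*4 = 20 + 4*P)
L = 12 (L = 20 + 4*(-2) = 20 - 8 = 12)
j = 12
j - 1*389 = 12 - 1*389 = 12 - 389 = -377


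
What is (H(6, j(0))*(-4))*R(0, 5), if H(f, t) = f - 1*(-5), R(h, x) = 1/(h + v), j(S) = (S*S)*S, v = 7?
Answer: -44/7 ≈ -6.2857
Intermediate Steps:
j(S) = S³ (j(S) = S²*S = S³)
R(h, x) = 1/(7 + h) (R(h, x) = 1/(h + 7) = 1/(7 + h))
H(f, t) = 5 + f (H(f, t) = f + 5 = 5 + f)
(H(6, j(0))*(-4))*R(0, 5) = ((5 + 6)*(-4))/(7 + 0) = (11*(-4))/7 = -44*⅐ = -44/7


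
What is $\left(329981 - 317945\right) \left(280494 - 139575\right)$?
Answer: $1696101084$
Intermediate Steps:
$\left(329981 - 317945\right) \left(280494 - 139575\right) = 12036 \cdot 140919 = 1696101084$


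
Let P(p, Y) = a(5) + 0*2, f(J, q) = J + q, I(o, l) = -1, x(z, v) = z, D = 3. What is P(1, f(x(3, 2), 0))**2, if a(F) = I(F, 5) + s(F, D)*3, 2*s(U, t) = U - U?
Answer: 1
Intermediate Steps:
s(U, t) = 0 (s(U, t) = (U - U)/2 = (1/2)*0 = 0)
a(F) = -1 (a(F) = -1 + 0*3 = -1 + 0 = -1)
P(p, Y) = -1 (P(p, Y) = -1 + 0*2 = -1 + 0 = -1)
P(1, f(x(3, 2), 0))**2 = (-1)**2 = 1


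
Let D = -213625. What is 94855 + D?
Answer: -118770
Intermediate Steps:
94855 + D = 94855 - 213625 = -118770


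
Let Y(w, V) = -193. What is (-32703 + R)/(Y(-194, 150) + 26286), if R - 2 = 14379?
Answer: -18322/26093 ≈ -0.70218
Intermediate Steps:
R = 14381 (R = 2 + 14379 = 14381)
(-32703 + R)/(Y(-194, 150) + 26286) = (-32703 + 14381)/(-193 + 26286) = -18322/26093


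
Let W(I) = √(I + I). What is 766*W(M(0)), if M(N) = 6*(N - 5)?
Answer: 1532*I*√15 ≈ 5933.4*I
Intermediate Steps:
M(N) = -30 + 6*N (M(N) = 6*(-5 + N) = -30 + 6*N)
W(I) = √2*√I (W(I) = √(2*I) = √2*√I)
766*W(M(0)) = 766*(√2*√(-30 + 6*0)) = 766*(√2*√(-30 + 0)) = 766*(√2*√(-30)) = 766*(√2*(I*√30)) = 766*(2*I*√15) = 1532*I*√15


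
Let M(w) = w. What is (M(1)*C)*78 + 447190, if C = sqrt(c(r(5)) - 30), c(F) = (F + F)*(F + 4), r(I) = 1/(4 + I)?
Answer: 447190 + 52*I*sqrt(589)/3 ≈ 4.4719e+5 + 420.67*I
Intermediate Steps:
c(F) = 2*F*(4 + F) (c(F) = (2*F)*(4 + F) = 2*F*(4 + F))
C = 2*I*sqrt(589)/9 (C = sqrt(2*(4 + 1/(4 + 5))/(4 + 5) - 30) = sqrt(2*(4 + 1/9)/9 - 30) = sqrt(2*(1/9)*(4 + 1/9) - 30) = sqrt(2*(1/9)*(37/9) - 30) = sqrt(74/81 - 30) = sqrt(-2356/81) = 2*I*sqrt(589)/9 ≈ 5.3932*I)
(M(1)*C)*78 + 447190 = (1*(2*I*sqrt(589)/9))*78 + 447190 = (2*I*sqrt(589)/9)*78 + 447190 = 52*I*sqrt(589)/3 + 447190 = 447190 + 52*I*sqrt(589)/3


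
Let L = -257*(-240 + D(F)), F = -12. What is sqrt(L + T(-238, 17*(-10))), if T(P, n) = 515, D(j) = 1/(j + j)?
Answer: sqrt(8957622)/12 ≈ 249.41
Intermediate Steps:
D(j) = 1/(2*j)
L = 1480577/24 (L = -257*(-240 + (1/2)/(-12)) = -257*(-240 + (1/2)*(-1/12)) = -257*(-240 - 1/24) = -257*(-5761/24) = 1480577/24 ≈ 61691.)
sqrt(L + T(-238, 17*(-10))) = sqrt(1480577/24 + 515) = sqrt(1492937/24) = sqrt(8957622)/12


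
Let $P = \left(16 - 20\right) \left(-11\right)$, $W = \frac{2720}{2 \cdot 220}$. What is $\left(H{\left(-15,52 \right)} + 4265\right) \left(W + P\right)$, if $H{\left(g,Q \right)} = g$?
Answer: $\frac{2346000}{11} \approx 2.1327 \cdot 10^{5}$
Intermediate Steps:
$W = \frac{68}{11}$ ($W = \frac{2720}{440} = 2720 \cdot \frac{1}{440} = \frac{68}{11} \approx 6.1818$)
$P = 44$ ($P = \left(-4\right) \left(-11\right) = 44$)
$\left(H{\left(-15,52 \right)} + 4265\right) \left(W + P\right) = \left(-15 + 4265\right) \left(\frac{68}{11} + 44\right) = 4250 \cdot \frac{552}{11} = \frac{2346000}{11}$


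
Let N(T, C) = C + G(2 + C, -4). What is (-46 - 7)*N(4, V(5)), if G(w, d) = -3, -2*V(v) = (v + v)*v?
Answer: 1484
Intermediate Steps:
V(v) = -v² (V(v) = -(v + v)*v/2 = -2*v*v/2 = -v²)
N(T, C) = -3 + C (N(T, C) = C - 3 = -3 + C)
(-46 - 7)*N(4, V(5)) = (-46 - 7)*(-3 - 1*5²) = -53*(-3 - 1*25) = -53*(-3 - 25) = -53*(-28) = 1484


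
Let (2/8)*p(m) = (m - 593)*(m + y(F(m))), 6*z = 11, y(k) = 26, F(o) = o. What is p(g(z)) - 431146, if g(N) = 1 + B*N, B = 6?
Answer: -519458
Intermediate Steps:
z = 11/6 (z = (⅙)*11 = 11/6 ≈ 1.8333)
g(N) = 1 + 6*N
p(m) = 4*(-593 + m)*(26 + m) (p(m) = 4*((m - 593)*(m + 26)) = 4*((-593 + m)*(26 + m)) = 4*(-593 + m)*(26 + m))
p(g(z)) - 431146 = (-61672 - 2268*(1 + 6*(11/6)) + 4*(1 + 6*(11/6))²) - 431146 = (-61672 - 2268*(1 + 11) + 4*(1 + 11)²) - 431146 = (-61672 - 2268*12 + 4*12²) - 431146 = (-61672 - 27216 + 4*144) - 431146 = (-61672 - 27216 + 576) - 431146 = -88312 - 431146 = -519458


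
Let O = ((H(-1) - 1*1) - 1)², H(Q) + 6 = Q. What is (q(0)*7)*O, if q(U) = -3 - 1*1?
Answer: -2268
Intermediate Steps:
q(U) = -4 (q(U) = -3 - 1 = -4)
H(Q) = -6 + Q
O = 81 (O = (((-6 - 1) - 1*1) - 1)² = ((-7 - 1) - 1)² = (-8 - 1)² = (-9)² = 81)
(q(0)*7)*O = -4*7*81 = -28*81 = -2268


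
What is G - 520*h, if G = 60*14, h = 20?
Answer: -9560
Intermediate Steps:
G = 840
G - 520*h = 840 - 520*20 = 840 - 10400 = -9560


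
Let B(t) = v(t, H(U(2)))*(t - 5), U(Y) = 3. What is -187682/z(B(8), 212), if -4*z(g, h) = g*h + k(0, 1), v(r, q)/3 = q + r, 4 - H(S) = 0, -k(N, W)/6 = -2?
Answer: 187682/5727 ≈ 32.771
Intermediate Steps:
k(N, W) = 12 (k(N, W) = -6*(-2) = 12)
H(S) = 4 (H(S) = 4 - 1*0 = 4 + 0 = 4)
v(r, q) = 3*q + 3*r (v(r, q) = 3*(q + r) = 3*q + 3*r)
B(t) = (-5 + t)*(12 + 3*t) (B(t) = (3*4 + 3*t)*(t - 5) = (12 + 3*t)*(-5 + t) = (-5 + t)*(12 + 3*t))
z(g, h) = -3 - g*h/4 (z(g, h) = -(g*h + 12)/4 = -(12 + g*h)/4 = -3 - g*h/4)
-187682/z(B(8), 212) = -187682/(-3 - ¼*3*(-5 + 8)*(4 + 8)*212) = -187682/(-3 - ¼*3*3*12*212) = -187682/(-3 - ¼*108*212) = -187682/(-3 - 5724) = -187682/(-5727) = -187682*(-1/5727) = 187682/5727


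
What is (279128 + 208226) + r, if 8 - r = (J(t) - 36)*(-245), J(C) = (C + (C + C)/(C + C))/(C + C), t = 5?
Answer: 478689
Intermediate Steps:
J(C) = (1 + C)/(2*C) (J(C) = (C + (2*C)/((2*C)))/((2*C)) = (C + (2*C)*(1/(2*C)))*(1/(2*C)) = (C + 1)*(1/(2*C)) = (1 + C)*(1/(2*C)) = (1 + C)/(2*C))
r = -8665 (r = 8 - ((½)*(1 + 5)/5 - 36)*(-245) = 8 - ((½)*(⅕)*6 - 36)*(-245) = 8 - (⅗ - 36)*(-245) = 8 - (-177)*(-245)/5 = 8 - 1*8673 = 8 - 8673 = -8665)
(279128 + 208226) + r = (279128 + 208226) - 8665 = 487354 - 8665 = 478689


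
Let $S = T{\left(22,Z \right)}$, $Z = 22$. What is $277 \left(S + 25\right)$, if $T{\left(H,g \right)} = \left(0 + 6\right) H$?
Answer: $43489$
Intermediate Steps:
$T{\left(H,g \right)} = 6 H$
$S = 132$ ($S = 6 \cdot 22 = 132$)
$277 \left(S + 25\right) = 277 \left(132 + 25\right) = 277 \cdot 157 = 43489$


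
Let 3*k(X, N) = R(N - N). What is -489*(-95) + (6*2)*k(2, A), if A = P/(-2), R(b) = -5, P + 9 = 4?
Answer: 46435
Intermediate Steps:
P = -5 (P = -9 + 4 = -5)
A = 5/2 (A = -5/(-2) = -5*(-1/2) = 5/2 ≈ 2.5000)
k(X, N) = -5/3 (k(X, N) = (1/3)*(-5) = -5/3)
-489*(-95) + (6*2)*k(2, A) = -489*(-95) + (6*2)*(-5/3) = 46455 + 12*(-5/3) = 46455 - 20 = 46435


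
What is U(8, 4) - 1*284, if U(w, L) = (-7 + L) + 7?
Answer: -280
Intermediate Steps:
U(w, L) = L
U(8, 4) - 1*284 = 4 - 1*284 = 4 - 284 = -280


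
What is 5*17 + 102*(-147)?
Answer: -14909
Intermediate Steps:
5*17 + 102*(-147) = 85 - 14994 = -14909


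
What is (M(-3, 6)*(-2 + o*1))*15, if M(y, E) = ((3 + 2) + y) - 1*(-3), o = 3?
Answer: 75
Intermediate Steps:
M(y, E) = 8 + y (M(y, E) = (5 + y) + 3 = 8 + y)
(M(-3, 6)*(-2 + o*1))*15 = ((8 - 3)*(-2 + 3*1))*15 = (5*(-2 + 3))*15 = (5*1)*15 = 5*15 = 75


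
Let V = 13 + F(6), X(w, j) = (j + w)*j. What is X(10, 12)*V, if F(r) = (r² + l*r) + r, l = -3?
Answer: 9768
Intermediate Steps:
X(w, j) = j*(j + w)
F(r) = r² - 2*r (F(r) = (r² - 3*r) + r = r² - 2*r)
V = 37 (V = 13 + 6*(-2 + 6) = 13 + 6*4 = 13 + 24 = 37)
X(10, 12)*V = (12*(12 + 10))*37 = (12*22)*37 = 264*37 = 9768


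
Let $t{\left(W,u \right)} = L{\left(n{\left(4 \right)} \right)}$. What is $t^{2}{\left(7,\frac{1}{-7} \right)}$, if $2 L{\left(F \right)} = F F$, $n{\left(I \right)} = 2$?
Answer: $4$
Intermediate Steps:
$L{\left(F \right)} = \frac{F^{2}}{2}$ ($L{\left(F \right)} = \frac{F F}{2} = \frac{F^{2}}{2}$)
$t{\left(W,u \right)} = 2$ ($t{\left(W,u \right)} = \frac{2^{2}}{2} = \frac{1}{2} \cdot 4 = 2$)
$t^{2}{\left(7,\frac{1}{-7} \right)} = 2^{2} = 4$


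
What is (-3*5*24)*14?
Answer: -5040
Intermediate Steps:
(-3*5*24)*14 = -15*24*14 = -360*14 = -5040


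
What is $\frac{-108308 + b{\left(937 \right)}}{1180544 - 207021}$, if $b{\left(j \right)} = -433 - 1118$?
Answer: $- \frac{109859}{973523} \approx -0.11285$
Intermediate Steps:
$b{\left(j \right)} = -1551$
$\frac{-108308 + b{\left(937 \right)}}{1180544 - 207021} = \frac{-108308 - 1551}{1180544 - 207021} = - \frac{109859}{973523}$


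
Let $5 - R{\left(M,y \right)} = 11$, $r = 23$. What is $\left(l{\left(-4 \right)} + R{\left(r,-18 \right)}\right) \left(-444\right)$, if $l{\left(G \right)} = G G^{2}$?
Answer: $31080$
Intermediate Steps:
$R{\left(M,y \right)} = -6$ ($R{\left(M,y \right)} = 5 - 11 = -6$)
$l{\left(G \right)} = G^{3}$
$\left(l{\left(-4 \right)} + R{\left(r,-18 \right)}\right) \left(-444\right) = \left(\left(-4\right)^{3} - 6\right) \left(-444\right) = \left(-64 - 6\right) \left(-444\right) = \left(-70\right) \left(-444\right) = 31080$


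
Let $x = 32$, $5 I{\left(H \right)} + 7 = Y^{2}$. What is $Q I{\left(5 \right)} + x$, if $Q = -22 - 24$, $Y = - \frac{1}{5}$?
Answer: $\frac{12004}{125} \approx 96.032$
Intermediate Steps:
$Y = - \frac{1}{5}$ ($Y = \left(-1\right) \frac{1}{5} = - \frac{1}{5} \approx -0.2$)
$I{\left(H \right)} = - \frac{174}{125}$ ($I{\left(H \right)} = - \frac{7}{5} + \frac{\left(- \frac{1}{5}\right)^{2}}{5} = - \frac{7}{5} + \frac{1}{5} \cdot \frac{1}{25} = - \frac{7}{5} + \frac{1}{125} = - \frac{174}{125}$)
$Q = -46$ ($Q = -22 - 24 = -46$)
$Q I{\left(5 \right)} + x = \left(-46\right) \left(- \frac{174}{125}\right) + 32 = \frac{8004}{125} + 32 = \frac{12004}{125}$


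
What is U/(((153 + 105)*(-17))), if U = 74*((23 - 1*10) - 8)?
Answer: -185/2193 ≈ -0.084359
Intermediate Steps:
U = 370 (U = 74*((23 - 10) - 8) = 74*(13 - 8) = 74*5 = 370)
U/(((153 + 105)*(-17))) = 370/(((153 + 105)*(-17))) = 370/((258*(-17))) = 370/(-4386) = 370*(-1/4386) = -185/2193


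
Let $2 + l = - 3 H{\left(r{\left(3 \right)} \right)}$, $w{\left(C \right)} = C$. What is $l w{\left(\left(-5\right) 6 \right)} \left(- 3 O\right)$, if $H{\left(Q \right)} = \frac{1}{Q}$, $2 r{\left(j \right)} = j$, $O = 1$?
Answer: $-360$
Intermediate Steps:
$r{\left(j \right)} = \frac{j}{2}$
$l = -4$ ($l = -2 - \frac{3}{\frac{1}{2} \cdot 3} = -2 - \frac{3}{\frac{3}{2}} = -2 - 2 = -4$)
$l w{\left(\left(-5\right) 6 \right)} \left(- 3 O\right) = - 4 \left(\left(-5\right) 6\right) \left(\left(-3\right) 1\right) = \left(-4\right) \left(-30\right) \left(-3\right) = 120 \left(-3\right) = -360$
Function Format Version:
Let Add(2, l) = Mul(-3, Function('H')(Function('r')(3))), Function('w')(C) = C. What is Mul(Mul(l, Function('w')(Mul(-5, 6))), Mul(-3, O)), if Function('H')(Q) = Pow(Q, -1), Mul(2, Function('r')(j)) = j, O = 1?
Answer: -360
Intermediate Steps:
Function('r')(j) = Mul(Rational(1, 2), j)
l = -4 (l = Add(-2, Mul(-3, Pow(Mul(Rational(1, 2), 3), -1))) = Add(-2, Mul(-3, Pow(Rational(3, 2), -1))) = Add(-2, Mul(-3, Rational(2, 3))) = Add(-2, -2) = -4)
Mul(Mul(l, Function('w')(Mul(-5, 6))), Mul(-3, O)) = Mul(Mul(-4, Mul(-5, 6)), Mul(-3, 1)) = Mul(Mul(-4, -30), -3) = Mul(120, -3) = -360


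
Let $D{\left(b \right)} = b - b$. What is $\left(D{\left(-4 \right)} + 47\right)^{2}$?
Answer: $2209$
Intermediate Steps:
$D{\left(b \right)} = 0$
$\left(D{\left(-4 \right)} + 47\right)^{2} = \left(0 + 47\right)^{2} = 47^{2} = 2209$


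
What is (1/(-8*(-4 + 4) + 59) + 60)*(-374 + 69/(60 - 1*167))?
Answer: -141948067/6313 ≈ -22485.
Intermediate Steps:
(1/(-8*(-4 + 4) + 59) + 60)*(-374 + 69/(60 - 1*167)) = (1/(-8*0 + 59) + 60)*(-374 + 69/(60 - 167)) = (1/(0 + 59) + 60)*(-374 + 69/(-107)) = (1/59 + 60)*(-374 + 69*(-1/107)) = (1/59 + 60)*(-374 - 69/107) = (3541/59)*(-40087/107) = -141948067/6313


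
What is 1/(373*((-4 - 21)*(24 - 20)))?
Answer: -1/37300 ≈ -2.6810e-5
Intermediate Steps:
1/(373*((-4 - 21)*(24 - 20))) = 1/(373*(-25*4)) = 1/(373*(-100)) = 1/(-37300) = -1/37300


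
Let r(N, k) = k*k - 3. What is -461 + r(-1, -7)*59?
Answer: 2253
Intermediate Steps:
r(N, k) = -3 + k**2 (r(N, k) = k**2 - 3 = -3 + k**2)
-461 + r(-1, -7)*59 = -461 + (-3 + (-7)**2)*59 = -461 + (-3 + 49)*59 = -461 + 46*59 = -461 + 2714 = 2253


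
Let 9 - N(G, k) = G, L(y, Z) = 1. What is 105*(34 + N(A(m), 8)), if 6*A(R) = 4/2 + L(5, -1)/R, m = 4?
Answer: 35805/8 ≈ 4475.6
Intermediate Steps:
A(R) = ⅓ + 1/(6*R) (A(R) = (4/2 + 1/R)/6 = (4*(½) + 1/R)/6 = (2 + 1/R)/6 = ⅓ + 1/(6*R))
N(G, k) = 9 - G
105*(34 + N(A(m), 8)) = 105*(34 + (9 - (1 + 2*4)/(6*4))) = 105*(34 + (9 - (1 + 8)/(6*4))) = 105*(34 + (9 - 9/(6*4))) = 105*(34 + (9 - 1*3/8)) = 105*(34 + (9 - 3/8)) = 105*(34 + 69/8) = 105*(341/8) = 35805/8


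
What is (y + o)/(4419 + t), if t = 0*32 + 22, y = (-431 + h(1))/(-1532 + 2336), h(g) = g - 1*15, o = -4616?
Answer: -3711709/3570564 ≈ -1.0395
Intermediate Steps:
h(g) = -15 + g (h(g) = g - 15 = -15 + g)
y = -445/804 (y = (-431 + (-15 + 1))/(-1532 + 2336) = (-431 - 14)/804 = -445*1/804 = -445/804 ≈ -0.55348)
t = 22 (t = 0 + 22 = 22)
(y + o)/(4419 + t) = (-445/804 - 4616)/(4419 + 22) = -3711709/804/4441 = -3711709/804*1/4441 = -3711709/3570564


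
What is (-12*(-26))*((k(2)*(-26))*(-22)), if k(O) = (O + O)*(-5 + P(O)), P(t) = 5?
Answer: 0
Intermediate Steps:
k(O) = 0 (k(O) = (O + O)*(-5 + 5) = (2*O)*0 = 0)
(-12*(-26))*((k(2)*(-26))*(-22)) = (-12*(-26))*((0*(-26))*(-22)) = 312*(0*(-22)) = 312*0 = 0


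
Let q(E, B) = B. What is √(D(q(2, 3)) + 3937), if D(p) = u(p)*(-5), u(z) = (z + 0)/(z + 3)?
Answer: √15738/2 ≈ 62.726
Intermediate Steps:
u(z) = z/(3 + z)
D(p) = -5*p/(3 + p) (D(p) = (p/(3 + p))*(-5) = -5*p/(3 + p))
√(D(q(2, 3)) + 3937) = √(-5*3/(3 + 3) + 3937) = √(-5*3/6 + 3937) = √(-5*3*⅙ + 3937) = √(-5/2 + 3937) = √(7869/2) = √15738/2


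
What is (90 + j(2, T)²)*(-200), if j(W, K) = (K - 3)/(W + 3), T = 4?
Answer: -18008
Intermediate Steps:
j(W, K) = (-3 + K)/(3 + W)
(90 + j(2, T)²)*(-200) = (90 + ((-3 + 4)/(3 + 2))²)*(-200) = (90 + (1/5)²)*(-200) = (90 + ((⅕)*1)²)*(-200) = (90 + (⅕)²)*(-200) = (90 + 1/25)*(-200) = (2251/25)*(-200) = -18008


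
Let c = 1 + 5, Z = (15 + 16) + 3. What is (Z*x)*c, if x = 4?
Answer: 816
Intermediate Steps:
Z = 34 (Z = 31 + 3 = 34)
c = 6
(Z*x)*c = (34*4)*6 = 136*6 = 816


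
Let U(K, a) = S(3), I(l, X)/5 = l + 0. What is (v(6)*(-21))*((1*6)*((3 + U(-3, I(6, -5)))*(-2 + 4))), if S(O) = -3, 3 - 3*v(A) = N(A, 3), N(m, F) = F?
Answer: 0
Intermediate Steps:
v(A) = 0 (v(A) = 1 - ⅓*3 = 1 - 1 = 0)
I(l, X) = 5*l (I(l, X) = 5*(l + 0) = 5*l)
U(K, a) = -3
(v(6)*(-21))*((1*6)*((3 + U(-3, I(6, -5)))*(-2 + 4))) = (0*(-21))*((1*6)*((3 - 3)*(-2 + 4))) = 0*(6*(0*2)) = 0*(6*0) = 0*0 = 0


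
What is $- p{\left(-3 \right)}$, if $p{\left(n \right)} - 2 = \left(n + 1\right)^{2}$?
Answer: $-6$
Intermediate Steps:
$p{\left(n \right)} = 2 + \left(1 + n\right)^{2}$ ($p{\left(n \right)} = 2 + \left(n + 1\right)^{2} = 2 + \left(1 + n\right)^{2}$)
$- p{\left(-3 \right)} = - (2 + \left(1 - 3\right)^{2}) = - (2 + \left(-2\right)^{2}) = - (2 + 4) = \left(-1\right) 6 = -6$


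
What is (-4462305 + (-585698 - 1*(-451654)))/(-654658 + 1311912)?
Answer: -4596349/657254 ≈ -6.9933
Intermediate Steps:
(-4462305 + (-585698 - 1*(-451654)))/(-654658 + 1311912) = (-4462305 + (-585698 + 451654))/657254 = (-4462305 - 134044)*(1/657254) = -4596349*1/657254 = -4596349/657254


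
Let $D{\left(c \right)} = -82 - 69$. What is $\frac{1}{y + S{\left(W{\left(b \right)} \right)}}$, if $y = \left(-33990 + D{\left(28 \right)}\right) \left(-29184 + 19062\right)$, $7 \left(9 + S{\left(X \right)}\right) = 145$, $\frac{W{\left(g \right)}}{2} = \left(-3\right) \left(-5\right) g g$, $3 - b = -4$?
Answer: $\frac{7}{2419026496} \approx 2.8937 \cdot 10^{-9}$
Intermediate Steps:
$b = 7$ ($b = 3 - -4 = 3 + 4 = 7$)
$W{\left(g \right)} = 30 g^{2}$ ($W{\left(g \right)} = 2 \left(-3\right) \left(-5\right) g g = 2 \cdot 15 g^{2} = 30 g^{2}$)
$D{\left(c \right)} = -151$ ($D{\left(c \right)} = -82 - 69 = -151$)
$S{\left(X \right)} = \frac{82}{7}$ ($S{\left(X \right)} = -9 + \frac{1}{7} \cdot 145 = -9 + \frac{145}{7} = \frac{82}{7}$)
$y = 345575202$ ($y = \left(-33990 - 151\right) \left(-29184 + 19062\right) = \left(-34141\right) \left(-10122\right) = 345575202$)
$\frac{1}{y + S{\left(W{\left(b \right)} \right)}} = \frac{1}{345575202 + \frac{82}{7}} = \frac{1}{\frac{2419026496}{7}} = \frac{7}{2419026496}$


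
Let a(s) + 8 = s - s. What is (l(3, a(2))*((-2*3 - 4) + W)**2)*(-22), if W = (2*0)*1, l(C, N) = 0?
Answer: 0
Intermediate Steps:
a(s) = -8 (a(s) = -8 + (s - s) = -8 + 0 = -8)
W = 0 (W = 0*1 = 0)
(l(3, a(2))*((-2*3 - 4) + W)**2)*(-22) = (0*((-2*3 - 4) + 0)**2)*(-22) = (0*((-6 - 4) + 0)**2)*(-22) = (0*(-10 + 0)**2)*(-22) = (0*(-10)**2)*(-22) = (0*100)*(-22) = 0*(-22) = 0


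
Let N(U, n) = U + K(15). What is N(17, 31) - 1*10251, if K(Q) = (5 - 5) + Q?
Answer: -10219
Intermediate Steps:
K(Q) = Q (K(Q) = 0 + Q = Q)
N(U, n) = 15 + U (N(U, n) = U + 15 = 15 + U)
N(17, 31) - 1*10251 = (15 + 17) - 1*10251 = 32 - 10251 = -10219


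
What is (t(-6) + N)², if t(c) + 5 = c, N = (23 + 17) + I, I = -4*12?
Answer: 361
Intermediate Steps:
I = -48
N = -8 (N = (23 + 17) - 48 = 40 - 48 = -8)
t(c) = -5 + c
(t(-6) + N)² = ((-5 - 6) - 8)² = (-11 - 8)² = (-19)² = 361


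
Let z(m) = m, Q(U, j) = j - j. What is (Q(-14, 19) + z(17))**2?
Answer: 289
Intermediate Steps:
Q(U, j) = 0
(Q(-14, 19) + z(17))**2 = (0 + 17)**2 = 17**2 = 289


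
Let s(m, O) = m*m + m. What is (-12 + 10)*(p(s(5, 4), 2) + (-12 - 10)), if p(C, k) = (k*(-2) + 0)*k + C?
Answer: 0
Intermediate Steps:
s(m, O) = m + m**2 (s(m, O) = m**2 + m = m + m**2)
p(C, k) = C - 2*k**2 (p(C, k) = (-2*k + 0)*k + C = (-2*k)*k + C = -2*k**2 + C = C - 2*k**2)
(-12 + 10)*(p(s(5, 4), 2) + (-12 - 10)) = (-12 + 10)*((5*(1 + 5) - 2*2**2) + (-12 - 10)) = -2*((5*6 - 2*4) - 22) = -2*((30 - 8) - 22) = -2*(22 - 22) = -2*0 = 0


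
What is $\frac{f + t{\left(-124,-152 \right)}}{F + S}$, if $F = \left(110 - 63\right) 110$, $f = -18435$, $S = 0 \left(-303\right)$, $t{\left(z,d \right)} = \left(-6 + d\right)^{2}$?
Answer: $\frac{6529}{5170} \approx 1.2629$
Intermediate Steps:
$S = 0$
$F = 5170$ ($F = 47 \cdot 110 = 5170$)
$\frac{f + t{\left(-124,-152 \right)}}{F + S} = \frac{-18435 + \left(-6 - 152\right)^{2}}{5170 + 0} = \frac{-18435 + \left(-158\right)^{2}}{5170} = \left(-18435 + 24964\right) \frac{1}{5170} = 6529 \cdot \frac{1}{5170} = \frac{6529}{5170}$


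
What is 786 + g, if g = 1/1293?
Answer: 1016299/1293 ≈ 786.00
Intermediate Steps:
g = 1/1293 ≈ 0.00077340
786 + g = 786 + 1/1293 = 1016299/1293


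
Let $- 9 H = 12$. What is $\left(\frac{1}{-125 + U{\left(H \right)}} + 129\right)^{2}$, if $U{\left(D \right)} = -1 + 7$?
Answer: $\frac{235622500}{14161} \approx 16639.0$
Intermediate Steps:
$H = - \frac{4}{3}$ ($H = \left(- \frac{1}{9}\right) 12 = - \frac{4}{3} \approx -1.3333$)
$U{\left(D \right)} = 6$
$\left(\frac{1}{-125 + U{\left(H \right)}} + 129\right)^{2} = \left(\frac{1}{-125 + 6} + 129\right)^{2} = \left(\frac{1}{-119} + 129\right)^{2} = \left(- \frac{1}{119} + 129\right)^{2} = \left(\frac{15350}{119}\right)^{2} = \frac{235622500}{14161}$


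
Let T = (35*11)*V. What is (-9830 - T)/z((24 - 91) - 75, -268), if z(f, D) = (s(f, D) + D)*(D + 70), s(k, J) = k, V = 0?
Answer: -983/8118 ≈ -0.12109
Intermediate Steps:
T = 0 (T = (35*11)*0 = 385*0 = 0)
z(f, D) = (70 + D)*(D + f) (z(f, D) = (f + D)*(D + 70) = (D + f)*(70 + D) = (70 + D)*(D + f))
(-9830 - T)/z((24 - 91) - 75, -268) = (-9830 - 1*0)/((-268)² + 70*(-268) + 70*((24 - 91) - 75) - 268*((24 - 91) - 75)) = (-9830 + 0)/(71824 - 18760 + 70*(-67 - 75) - 268*(-67 - 75)) = -9830/(71824 - 18760 + 70*(-142) - 268*(-142)) = -9830/(71824 - 18760 - 9940 + 38056) = -9830/81180 = -9830*1/81180 = -983/8118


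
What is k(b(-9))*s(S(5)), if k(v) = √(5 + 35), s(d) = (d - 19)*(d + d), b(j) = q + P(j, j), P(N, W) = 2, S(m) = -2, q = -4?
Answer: 168*√10 ≈ 531.26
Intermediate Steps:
b(j) = -2 (b(j) = -4 + 2 = -2)
s(d) = 2*d*(-19 + d) (s(d) = (-19 + d)*(2*d) = 2*d*(-19 + d))
k(v) = 2*√10 (k(v) = √40 = 2*√10)
k(b(-9))*s(S(5)) = (2*√10)*(2*(-2)*(-19 - 2)) = (2*√10)*(2*(-2)*(-21)) = (2*√10)*84 = 168*√10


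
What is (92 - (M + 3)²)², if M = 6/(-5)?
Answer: 4923961/625 ≈ 7878.3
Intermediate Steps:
M = -6/5 (M = 6*(-⅕) = -6/5 ≈ -1.2000)
(92 - (M + 3)²)² = (92 - (-6/5 + 3)²)² = (92 - (9/5)²)² = (92 - 1*81/25)² = (92 - 81/25)² = (2219/25)² = 4923961/625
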